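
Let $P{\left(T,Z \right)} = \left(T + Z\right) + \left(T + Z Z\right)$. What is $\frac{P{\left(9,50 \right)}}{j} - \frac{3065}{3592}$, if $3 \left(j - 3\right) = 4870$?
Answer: $\frac{12718633}{17525368} \approx 0.72573$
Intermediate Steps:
$P{\left(T,Z \right)} = Z + Z^{2} + 2 T$ ($P{\left(T,Z \right)} = \left(T + Z\right) + \left(T + Z^{2}\right) = Z + Z^{2} + 2 T$)
$j = \frac{4879}{3}$ ($j = 3 + \frac{1}{3} \cdot 4870 = 3 + \frac{4870}{3} = \frac{4879}{3} \approx 1626.3$)
$\frac{P{\left(9,50 \right)}}{j} - \frac{3065}{3592} = \frac{50 + 50^{2} + 2 \cdot 9}{\frac{4879}{3}} - \frac{3065}{3592} = \left(50 + 2500 + 18\right) \frac{3}{4879} - \frac{3065}{3592} = 2568 \cdot \frac{3}{4879} - \frac{3065}{3592} = \frac{7704}{4879} - \frac{3065}{3592} = \frac{12718633}{17525368}$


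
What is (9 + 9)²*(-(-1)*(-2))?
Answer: -648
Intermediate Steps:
(9 + 9)²*(-(-1)*(-2)) = 18²*(-1*2) = 324*(-2) = -648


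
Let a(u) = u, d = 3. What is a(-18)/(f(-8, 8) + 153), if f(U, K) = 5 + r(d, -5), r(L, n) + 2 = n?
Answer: -18/151 ≈ -0.11921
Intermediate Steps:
r(L, n) = -2 + n
f(U, K) = -2 (f(U, K) = 5 + (-2 - 5) = 5 - 7 = -2)
a(-18)/(f(-8, 8) + 153) = -18/(-2 + 153) = -18/151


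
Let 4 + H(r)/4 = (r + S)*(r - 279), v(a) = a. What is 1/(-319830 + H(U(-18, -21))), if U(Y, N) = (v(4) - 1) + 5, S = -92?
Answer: -1/228790 ≈ -4.3708e-6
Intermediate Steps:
U(Y, N) = 8 (U(Y, N) = (4 - 1) + 5 = 3 + 5 = 8)
H(r) = -16 + 4*(-279 + r)*(-92 + r) (H(r) = -16 + 4*((r - 92)*(r - 279)) = -16 + 4*((-92 + r)*(-279 + r)) = -16 + 4*((-279 + r)*(-92 + r)) = -16 + 4*(-279 + r)*(-92 + r))
1/(-319830 + H(U(-18, -21))) = 1/(-319830 + (102656 - 1484*8 + 4*8²)) = 1/(-319830 + (102656 - 11872 + 4*64)) = 1/(-319830 + (102656 - 11872 + 256)) = 1/(-319830 + 91040) = 1/(-228790) = -1/228790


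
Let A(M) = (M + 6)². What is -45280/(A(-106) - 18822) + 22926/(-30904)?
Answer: 299269987/68158772 ≈ 4.3908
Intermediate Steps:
A(M) = (6 + M)²
-45280/(A(-106) - 18822) + 22926/(-30904) = -45280/((6 - 106)² - 18822) + 22926/(-30904) = -45280/((-100)² - 18822) + 22926*(-1/30904) = -45280/(10000 - 18822) - 11463/15452 = -45280/(-8822) - 11463/15452 = -45280*(-1/8822) - 11463/15452 = 22640/4411 - 11463/15452 = 299269987/68158772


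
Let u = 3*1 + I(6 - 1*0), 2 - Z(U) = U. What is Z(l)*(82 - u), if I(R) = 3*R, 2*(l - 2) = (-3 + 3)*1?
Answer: 0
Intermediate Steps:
l = 2 (l = 2 + ((-3 + 3)*1)/2 = 2 + (0*1)/2 = 2 + (½)*0 = 2 + 0 = 2)
Z(U) = 2 - U
u = 21 (u = 3*1 + 3*(6 - 1*0) = 3 + 3*(6 + 0) = 3 + 3*6 = 3 + 18 = 21)
Z(l)*(82 - u) = (2 - 1*2)*(82 - 1*21) = (2 - 2)*(82 - 21) = 0*61 = 0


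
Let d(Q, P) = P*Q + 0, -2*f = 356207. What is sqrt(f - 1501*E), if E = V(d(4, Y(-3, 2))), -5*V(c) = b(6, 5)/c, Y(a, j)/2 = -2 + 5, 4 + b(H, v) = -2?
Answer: 11*I*sqrt(147255)/10 ≈ 422.11*I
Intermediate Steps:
b(H, v) = -6 (b(H, v) = -4 - 2 = -6)
Y(a, j) = 6 (Y(a, j) = 2*(-2 + 5) = 2*3 = 6)
f = -356207/2 (f = -1/2*356207 = -356207/2 ≈ -1.7810e+5)
d(Q, P) = P*Q
V(c) = 6/(5*c) (V(c) = -(-6)/(5*c) = 6/(5*c))
E = 1/20 (E = 6/(5*((6*4))) = (6/5)/24 = (6/5)*(1/24) = 1/20 ≈ 0.050000)
sqrt(f - 1501*E) = sqrt(-356207/2 - 1501*1/20) = sqrt(-356207/2 - 1501/20) = sqrt(-3563571/20) = 11*I*sqrt(147255)/10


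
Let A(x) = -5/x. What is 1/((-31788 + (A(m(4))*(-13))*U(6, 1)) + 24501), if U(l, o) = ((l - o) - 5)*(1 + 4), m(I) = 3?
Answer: -1/7287 ≈ -0.00013723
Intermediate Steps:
U(l, o) = -25 - 5*o + 5*l (U(l, o) = (-5 + l - o)*5 = -25 - 5*o + 5*l)
1/((-31788 + (A(m(4))*(-13))*U(6, 1)) + 24501) = 1/((-31788 + (-5/3*(-13))*(-25 - 5*1 + 5*6)) + 24501) = 1/((-31788 + (-5*⅓*(-13))*(-25 - 5 + 30)) + 24501) = 1/((-31788 - 5/3*(-13)*0) + 24501) = 1/((-31788 + (65/3)*0) + 24501) = 1/((-31788 + 0) + 24501) = 1/(-31788 + 24501) = 1/(-7287) = -1/7287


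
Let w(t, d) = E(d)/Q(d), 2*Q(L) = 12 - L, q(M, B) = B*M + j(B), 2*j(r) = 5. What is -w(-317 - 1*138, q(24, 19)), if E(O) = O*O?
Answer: 840889/893 ≈ 941.64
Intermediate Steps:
j(r) = 5/2 (j(r) = (1/2)*5 = 5/2)
E(O) = O**2
q(M, B) = 5/2 + B*M (q(M, B) = B*M + 5/2 = 5/2 + B*M)
Q(L) = 6 - L/2 (Q(L) = (12 - L)/2 = 6 - L/2)
w(t, d) = d**2/(6 - d/2)
-w(-317 - 1*138, q(24, 19)) = -(-2)*(5/2 + 19*24)**2/(-12 + (5/2 + 19*24)) = -(-2)*(5/2 + 456)**2/(-12 + (5/2 + 456)) = -(-2)*(917/2)**2/(-12 + 917/2) = -(-2)*840889/(4*893/2) = -(-2)*840889*2/(4*893) = -1*(-840889/893) = 840889/893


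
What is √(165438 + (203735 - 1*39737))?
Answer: 6*√9151 ≈ 573.96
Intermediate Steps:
√(165438 + (203735 - 1*39737)) = √(165438 + (203735 - 39737)) = √(165438 + 163998) = √329436 = 6*√9151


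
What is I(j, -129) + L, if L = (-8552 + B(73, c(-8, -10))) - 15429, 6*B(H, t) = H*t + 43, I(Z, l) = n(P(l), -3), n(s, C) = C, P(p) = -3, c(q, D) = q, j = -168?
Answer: -144445/6 ≈ -24074.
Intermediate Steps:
I(Z, l) = -3
B(H, t) = 43/6 + H*t/6 (B(H, t) = (H*t + 43)/6 = (43 + H*t)/6 = 43/6 + H*t/6)
L = -144427/6 (L = (-8552 + (43/6 + (⅙)*73*(-8))) - 15429 = (-8552 + (43/6 - 292/3)) - 15429 = (-8552 - 541/6) - 15429 = -51853/6 - 15429 = -144427/6 ≈ -24071.)
I(j, -129) + L = -3 - 144427/6 = -144445/6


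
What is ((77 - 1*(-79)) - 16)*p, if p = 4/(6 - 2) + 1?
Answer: 280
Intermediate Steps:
p = 2 (p = 4/4 + 1 = (¼)*4 + 1 = 1 + 1 = 2)
((77 - 1*(-79)) - 16)*p = ((77 - 1*(-79)) - 16)*2 = ((77 + 79) - 16)*2 = (156 - 16)*2 = 140*2 = 280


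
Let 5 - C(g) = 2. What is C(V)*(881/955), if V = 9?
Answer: 2643/955 ≈ 2.7675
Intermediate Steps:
C(g) = 3 (C(g) = 5 - 1*2 = 5 - 2 = 3)
C(V)*(881/955) = 3*(881/955) = 2643/955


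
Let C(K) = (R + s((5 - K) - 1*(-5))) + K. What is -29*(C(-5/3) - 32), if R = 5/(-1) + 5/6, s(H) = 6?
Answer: 5539/6 ≈ 923.17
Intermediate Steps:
R = -25/6 (R = 5*(-1) + 5*(1/6) = -5 + 5/6 = -25/6 ≈ -4.1667)
C(K) = 11/6 + K (C(K) = (-25/6 + 6) + K = 11/6 + K)
-29*(C(-5/3) - 32) = -29*((11/6 - 5/3) - 32) = -29*(1/6 - 32) = -29*(-191/6) = 5539/6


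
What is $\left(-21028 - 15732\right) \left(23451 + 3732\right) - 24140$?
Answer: $-999271220$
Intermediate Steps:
$\left(-21028 - 15732\right) \left(23451 + 3732\right) - 24140 = \left(-36760\right) 27183 - 24140 = -999247080 - 24140 = -999271220$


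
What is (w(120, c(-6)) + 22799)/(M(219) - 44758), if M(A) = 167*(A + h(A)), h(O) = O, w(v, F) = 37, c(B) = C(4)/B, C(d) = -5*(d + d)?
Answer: 5709/7097 ≈ 0.80442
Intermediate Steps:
C(d) = -10*d
c(B) = -40/B (c(B) = (-10*4)/B = -40/B)
M(A) = 334*A (M(A) = 167*(A + A) = 167*(2*A) = 334*A)
(w(120, c(-6)) + 22799)/(M(219) - 44758) = (37 + 22799)/(334*219 - 44758) = 22836/(73146 - 44758) = 22836/28388 = 22836*(1/28388) = 5709/7097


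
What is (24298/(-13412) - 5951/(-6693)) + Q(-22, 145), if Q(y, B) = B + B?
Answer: 12974738969/44883258 ≈ 289.08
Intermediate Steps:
Q(y, B) = 2*B
(24298/(-13412) - 5951/(-6693)) + Q(-22, 145) = (24298/(-13412) - 5951/(-6693)) + 2*145 = (24298*(-1/13412) - 5951*(-1/6693)) + 290 = (-12149/6706 + 5951/6693) + 290 = -41405851/44883258 + 290 = 12974738969/44883258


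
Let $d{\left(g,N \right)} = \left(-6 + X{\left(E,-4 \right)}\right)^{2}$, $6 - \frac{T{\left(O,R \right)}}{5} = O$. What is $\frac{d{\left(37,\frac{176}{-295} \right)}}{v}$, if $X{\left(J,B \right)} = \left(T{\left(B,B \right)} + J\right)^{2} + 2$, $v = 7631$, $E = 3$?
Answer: $\frac{7868025}{7631} \approx 1031.1$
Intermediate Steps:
$T{\left(O,R \right)} = 30 - 5 O$
$X{\left(J,B \right)} = 2 + \left(30 + J - 5 B\right)^{2}$ ($X{\left(J,B \right)} = \left(\left(30 - 5 B\right) + J\right)^{2} + 2 = \left(30 + J - 5 B\right)^{2} + 2 = 2 + \left(30 + J - 5 B\right)^{2}$)
$d{\left(g,N \right)} = 7868025$ ($d{\left(g,N \right)} = \left(-6 + \left(2 + \left(30 + 3 - -20\right)^{2}\right)\right)^{2} = \left(-6 + \left(2 + \left(30 + 3 + 20\right)^{2}\right)\right)^{2} = \left(-6 + \left(2 + 53^{2}\right)\right)^{2} = \left(-6 + \left(2 + 2809\right)\right)^{2} = \left(-6 + 2811\right)^{2} = 2805^{2} = 7868025$)
$\frac{d{\left(37,\frac{176}{-295} \right)}}{v} = \frac{7868025}{7631}$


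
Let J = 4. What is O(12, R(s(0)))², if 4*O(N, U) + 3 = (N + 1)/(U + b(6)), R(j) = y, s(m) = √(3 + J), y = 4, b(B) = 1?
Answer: 1/100 ≈ 0.010000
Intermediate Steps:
s(m) = √7 (s(m) = √(3 + 4) = √7)
R(j) = 4
O(N, U) = -¾ + (1 + N)/(4*(1 + U)) (O(N, U) = -¾ + ((N + 1)/(U + 1))/4 = -¾ + ((1 + N)/(1 + U))/4 = -¾ + (1 + N)/(4*(1 + U)))
O(12, R(s(0)))² = ((-2 + 12 - 3*4)/(4*(1 + 4)))² = ((¼)*(-2 + 12 - 12)/5)² = ((¼)*(⅕)*(-2))² = (-⅒)² = 1/100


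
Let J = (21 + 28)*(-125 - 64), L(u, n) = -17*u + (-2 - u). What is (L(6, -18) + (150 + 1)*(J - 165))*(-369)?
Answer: 525247884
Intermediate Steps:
L(u, n) = -2 - 18*u
J = -9261 (J = 49*(-189) = -9261)
(L(6, -18) + (150 + 1)*(J - 165))*(-369) = ((-2 - 18*6) + (150 + 1)*(-9261 - 165))*(-369) = ((-2 - 108) + 151*(-9426))*(-369) = (-110 - 1423326)*(-369) = -1423436*(-369) = 525247884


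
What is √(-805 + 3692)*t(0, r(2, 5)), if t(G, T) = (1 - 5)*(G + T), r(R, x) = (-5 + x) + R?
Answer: -8*√2887 ≈ -429.85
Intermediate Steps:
r(R, x) = -5 + R + x
t(G, T) = -4*G - 4*T (t(G, T) = -4*(G + T) = -4*G - 4*T)
√(-805 + 3692)*t(0, r(2, 5)) = √(-805 + 3692)*(-4*0 - 4*(-5 + 2 + 5)) = √2887*(0 - 4*2) = √2887*(0 - 8) = √2887*(-8) = -8*√2887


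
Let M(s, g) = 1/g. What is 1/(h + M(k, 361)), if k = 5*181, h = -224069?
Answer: -361/80888908 ≈ -4.4629e-6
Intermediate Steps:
k = 905
1/(h + M(k, 361)) = 1/(-224069 + 1/361) = 1/(-80888908/361) = -361/80888908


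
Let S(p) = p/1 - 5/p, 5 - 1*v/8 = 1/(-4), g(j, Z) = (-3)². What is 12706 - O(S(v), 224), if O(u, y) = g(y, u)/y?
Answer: 2846135/224 ≈ 12706.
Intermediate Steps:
g(j, Z) = 9
v = 42 (v = 40 - 8/(-4) = 40 - 8*(-¼) = 40 + 2 = 42)
S(p) = p - 5/p (S(p) = p*1 - 5/p = p - 5/p)
O(u, y) = 9/y
12706 - O(S(v), 224) = 12706 - 9/224 = 2846135/224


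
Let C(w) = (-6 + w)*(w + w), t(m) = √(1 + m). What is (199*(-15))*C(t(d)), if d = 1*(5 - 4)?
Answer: -11940 + 35820*√2 ≈ 38717.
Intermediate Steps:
d = 1 (d = 1*1 = 1)
C(w) = 2*w*(-6 + w) (C(w) = (-6 + w)*(2*w) = 2*w*(-6 + w))
(199*(-15))*C(t(d)) = (199*(-15))*(2*√(1 + 1)*(-6 + √(1 + 1))) = -5970*√2*(-6 + √2)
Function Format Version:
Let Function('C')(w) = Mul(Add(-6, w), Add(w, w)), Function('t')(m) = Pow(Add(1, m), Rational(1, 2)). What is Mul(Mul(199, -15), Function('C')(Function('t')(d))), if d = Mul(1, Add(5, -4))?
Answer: Add(-11940, Mul(35820, Pow(2, Rational(1, 2)))) ≈ 38717.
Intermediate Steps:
d = 1 (d = Mul(1, 1) = 1)
Function('C')(w) = Mul(2, w, Add(-6, w)) (Function('C')(w) = Mul(Add(-6, w), Mul(2, w)) = Mul(2, w, Add(-6, w)))
Mul(Mul(199, -15), Function('C')(Function('t')(d))) = Mul(Mul(199, -15), Mul(2, Pow(Add(1, 1), Rational(1, 2)), Add(-6, Pow(Add(1, 1), Rational(1, 2))))) = Mul(-2985, Mul(2, Pow(2, Rational(1, 2)), Add(-6, Pow(2, Rational(1, 2))))) = Mul(-5970, Pow(2, Rational(1, 2)), Add(-6, Pow(2, Rational(1, 2))))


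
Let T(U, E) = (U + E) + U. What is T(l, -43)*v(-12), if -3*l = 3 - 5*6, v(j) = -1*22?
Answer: 550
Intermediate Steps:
v(j) = -22
l = 9 (l = -(3 - 5*6)/3 = -(3 - 30)/3 = -⅓*(-27) = 9)
T(U, E) = E + 2*U (T(U, E) = (E + U) + U = E + 2*U)
T(l, -43)*v(-12) = (-43 + 2*9)*(-22) = (-43 + 18)*(-22) = -25*(-22) = 550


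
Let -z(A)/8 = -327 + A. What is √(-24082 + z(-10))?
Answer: 17*I*√74 ≈ 146.24*I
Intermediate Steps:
z(A) = 2616 - 8*A (z(A) = -8*(-327 + A) = 2616 - 8*A)
√(-24082 + z(-10)) = √(-24082 + (2616 - 8*(-10))) = √(-24082 + (2616 + 80)) = √(-24082 + 2696) = √(-21386) = 17*I*√74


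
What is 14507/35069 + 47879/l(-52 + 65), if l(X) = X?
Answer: 129173634/35069 ≈ 3683.4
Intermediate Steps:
14507/35069 + 47879/l(-52 + 65) = 14507/35069 + 47879/(-52 + 65) = 14507*(1/35069) + 47879/13 = 14507/35069 + 47879*(1/13) = 14507/35069 + 3683 = 129173634/35069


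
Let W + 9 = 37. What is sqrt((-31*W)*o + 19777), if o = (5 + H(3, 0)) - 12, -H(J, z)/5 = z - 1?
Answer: sqrt(21513) ≈ 146.67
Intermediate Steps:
H(J, z) = 5 - 5*z (H(J, z) = -5*(z - 1) = -5*(-1 + z) = 5 - 5*z)
o = -2 (o = (5 + (5 - 5*0)) - 12 = (5 + (5 + 0)) - 12 = (5 + 5) - 12 = 10 - 12 = -2)
W = 28 (W = -9 + 37 = 28)
sqrt((-31*W)*o + 19777) = sqrt(-31*28*(-2) + 19777) = sqrt(-868*(-2) + 19777) = sqrt(1736 + 19777) = sqrt(21513)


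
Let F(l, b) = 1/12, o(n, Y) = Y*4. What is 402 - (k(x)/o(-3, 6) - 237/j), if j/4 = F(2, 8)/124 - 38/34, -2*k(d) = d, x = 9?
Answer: 157840317/452080 ≈ 349.14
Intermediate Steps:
k(d) = -d/2
o(n, Y) = 4*Y
F(l, b) = 1/12
j = -28255/6324 (j = 4*((1/12)/124 - 38/34) = 4*((1/12)*(1/124) - 38*1/34) = 4*(1/1488 - 19/17) = 4*(-28255/25296) = -28255/6324 ≈ -4.4679)
402 - (k(x)/o(-3, 6) - 237/j) = 402 - ((-1/2*9)/((4*6)) - 237/(-28255/6324)) = 402 - (-9/2/24 - 237*(-6324/28255)) = 402 - (-9/2*1/24 + 1498788/28255) = 402 - (-3/16 + 1498788/28255) = 402 - 1*23895843/452080 = 402 - 23895843/452080 = 157840317/452080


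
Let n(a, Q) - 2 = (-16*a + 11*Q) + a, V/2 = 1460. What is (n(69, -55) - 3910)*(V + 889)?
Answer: -21132332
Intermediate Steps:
V = 2920 (V = 2*1460 = 2920)
n(a, Q) = 2 - 15*a + 11*Q (n(a, Q) = 2 + ((-16*a + 11*Q) + a) = 2 + (-15*a + 11*Q) = 2 - 15*a + 11*Q)
(n(69, -55) - 3910)*(V + 889) = ((2 - 15*69 + 11*(-55)) - 3910)*(2920 + 889) = ((2 - 1035 - 605) - 3910)*3809 = (-1638 - 3910)*3809 = -5548*3809 = -21132332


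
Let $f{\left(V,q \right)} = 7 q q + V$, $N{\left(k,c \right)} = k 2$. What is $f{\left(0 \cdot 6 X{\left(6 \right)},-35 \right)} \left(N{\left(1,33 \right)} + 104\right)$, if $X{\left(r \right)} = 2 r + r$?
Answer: $908950$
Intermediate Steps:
$N{\left(k,c \right)} = 2 k$
$X{\left(r \right)} = 3 r$
$f{\left(V,q \right)} = V + 7 q^{2}$ ($f{\left(V,q \right)} = 7 q^{2} + V = V + 7 q^{2}$)
$f{\left(0 \cdot 6 X{\left(6 \right)},-35 \right)} \left(N{\left(1,33 \right)} + 104\right) = \left(0 \cdot 6 \cdot 3 \cdot 6 + 7 \left(-35\right)^{2}\right) \left(2 \cdot 1 + 104\right) = \left(0 \cdot 18 + 7 \cdot 1225\right) \left(2 + 104\right) = \left(0 + 8575\right) 106 = 8575 \cdot 106 = 908950$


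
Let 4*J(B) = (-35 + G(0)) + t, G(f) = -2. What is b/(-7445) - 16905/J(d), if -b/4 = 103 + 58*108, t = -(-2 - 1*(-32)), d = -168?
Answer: 505137256/498815 ≈ 1012.7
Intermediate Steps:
t = -30 (t = -(-2 + 32) = -1*30 = -30)
b = -25468 (b = -4*(103 + 58*108) = -4*(103 + 6264) = -4*6367 = -25468)
J(B) = -67/4 (J(B) = ((-35 - 2) - 30)/4 = (-37 - 30)/4 = (¼)*(-67) = -67/4)
b/(-7445) - 16905/J(d) = -25468/(-7445) - 16905/(-67/4) = -25468*(-1/7445) - 16905*(-4/67) = 25468/7445 + 67620/67 = 505137256/498815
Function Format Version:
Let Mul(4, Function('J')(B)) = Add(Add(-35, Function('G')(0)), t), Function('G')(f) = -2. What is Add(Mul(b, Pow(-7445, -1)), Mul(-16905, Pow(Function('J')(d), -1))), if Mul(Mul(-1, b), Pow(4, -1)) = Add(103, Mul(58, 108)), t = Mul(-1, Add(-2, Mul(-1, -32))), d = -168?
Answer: Rational(505137256, 498815) ≈ 1012.7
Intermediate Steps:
t = -30 (t = Mul(-1, Add(-2, 32)) = Mul(-1, 30) = -30)
b = -25468 (b = Mul(-4, Add(103, Mul(58, 108))) = Mul(-4, Add(103, 6264)) = Mul(-4, 6367) = -25468)
Function('J')(B) = Rational(-67, 4) (Function('J')(B) = Mul(Rational(1, 4), Add(Add(-35, -2), -30)) = Mul(Rational(1, 4), Add(-37, -30)) = Mul(Rational(1, 4), -67) = Rational(-67, 4))
Add(Mul(b, Pow(-7445, -1)), Mul(-16905, Pow(Function('J')(d), -1))) = Add(Mul(-25468, Pow(-7445, -1)), Mul(-16905, Pow(Rational(-67, 4), -1))) = Add(Mul(-25468, Rational(-1, 7445)), Mul(-16905, Rational(-4, 67))) = Add(Rational(25468, 7445), Rational(67620, 67)) = Rational(505137256, 498815)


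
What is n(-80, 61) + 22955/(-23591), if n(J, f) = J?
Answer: -1910235/23591 ≈ -80.973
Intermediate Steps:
n(-80, 61) + 22955/(-23591) = -80 + 22955/(-23591) = -80 + 22955*(-1/23591) = -80 - 22955/23591 = -1910235/23591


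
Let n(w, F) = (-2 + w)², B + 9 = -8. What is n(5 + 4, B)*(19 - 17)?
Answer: 98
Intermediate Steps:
B = -17 (B = -9 - 8 = -17)
n(5 + 4, B)*(19 - 17) = (-2 + (5 + 4))²*(19 - 17) = (-2 + 9)²*2 = 7²*2 = 49*2 = 98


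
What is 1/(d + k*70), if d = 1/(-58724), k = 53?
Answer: 58724/217866039 ≈ 0.00026954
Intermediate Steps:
d = -1/58724 ≈ -1.7029e-5
1/(d + k*70) = 1/(-1/58724 + 53*70) = 1/(-1/58724 + 3710) = 1/(217866039/58724) = 58724/217866039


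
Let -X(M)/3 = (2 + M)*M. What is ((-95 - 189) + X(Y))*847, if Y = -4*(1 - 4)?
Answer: -667436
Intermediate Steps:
Y = 12 (Y = -4*(-3) = 12)
X(M) = -3*M*(2 + M) (X(M) = -3*(2 + M)*M = -3*M*(2 + M))
((-95 - 189) + X(Y))*847 = ((-95 - 189) - 3*12*(2 + 12))*847 = (-284 - 3*12*14)*847 = (-284 - 504)*847 = -788*847 = -667436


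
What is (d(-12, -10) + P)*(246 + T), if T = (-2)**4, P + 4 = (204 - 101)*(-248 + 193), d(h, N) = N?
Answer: -1487898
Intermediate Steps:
P = -5669 (P = -4 + (204 - 101)*(-248 + 193) = -4 + 103*(-55) = -4 - 5665 = -5669)
T = 16
(d(-12, -10) + P)*(246 + T) = (-10 - 5669)*(246 + 16) = -5679*262 = -1487898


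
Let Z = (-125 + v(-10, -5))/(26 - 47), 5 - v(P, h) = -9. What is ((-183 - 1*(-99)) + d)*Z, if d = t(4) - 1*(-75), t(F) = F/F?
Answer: -296/7 ≈ -42.286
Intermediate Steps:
v(P, h) = 14 (v(P, h) = 5 - 1*(-9) = 5 + 9 = 14)
Z = 37/7 (Z = (-125 + 14)/(26 - 47) = -111/(-21) = -111*(-1/21) = 37/7 ≈ 5.2857)
t(F) = 1
d = 76 (d = 1 - 1*(-75) = 1 + 75 = 76)
((-183 - 1*(-99)) + d)*Z = ((-183 - 1*(-99)) + 76)*(37/7) = ((-183 + 99) + 76)*(37/7) = (-84 + 76)*(37/7) = -8*37/7 = -296/7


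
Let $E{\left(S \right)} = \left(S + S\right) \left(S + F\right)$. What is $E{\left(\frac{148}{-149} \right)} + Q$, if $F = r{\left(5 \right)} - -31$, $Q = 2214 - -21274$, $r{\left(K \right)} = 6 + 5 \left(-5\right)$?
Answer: $\frac{520971648}{22201} \approx 23466.0$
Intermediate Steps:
$r{\left(K \right)} = -19$ ($r{\left(K \right)} = 6 - 25 = -19$)
$Q = 23488$ ($Q = 2214 + 21274 = 23488$)
$F = 12$ ($F = -19 - -31 = -19 + 31 = 12$)
$E{\left(S \right)} = 2 S \left(12 + S\right)$ ($E{\left(S \right)} = \left(S + S\right) \left(S + 12\right) = 2 S \left(12 + S\right)$)
$E{\left(\frac{148}{-149} \right)} + Q = 2 \frac{148}{-149} \left(12 + \frac{148}{-149}\right) + 23488 = 2 \cdot 148 \left(- \frac{1}{149}\right) \left(12 + 148 \left(- \frac{1}{149}\right)\right) + 23488 = 2 \left(- \frac{148}{149}\right) \left(12 - \frac{148}{149}\right) + 23488 = 2 \left(- \frac{148}{149}\right) \frac{1640}{149} + 23488 = - \frac{485440}{22201} + 23488 = \frac{520971648}{22201}$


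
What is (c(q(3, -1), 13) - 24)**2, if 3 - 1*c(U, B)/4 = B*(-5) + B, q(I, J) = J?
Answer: 38416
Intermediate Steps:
c(U, B) = 12 + 16*B (c(U, B) = 12 - 4*(B*(-5) + B) = 12 - 4*(-5*B + B) = 12 - (-16)*B = 12 + 16*B)
(c(q(3, -1), 13) - 24)**2 = ((12 + 16*13) - 24)**2 = ((12 + 208) - 24)**2 = (220 - 24)**2 = 196**2 = 38416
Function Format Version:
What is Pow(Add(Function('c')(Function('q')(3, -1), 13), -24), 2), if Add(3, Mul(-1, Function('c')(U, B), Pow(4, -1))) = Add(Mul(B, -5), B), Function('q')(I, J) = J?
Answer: 38416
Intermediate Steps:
Function('c')(U, B) = Add(12, Mul(16, B)) (Function('c')(U, B) = Add(12, Mul(-4, Add(Mul(B, -5), B))) = Add(12, Mul(-4, Add(Mul(-5, B), B))) = Add(12, Mul(-4, Mul(-4, B))) = Add(12, Mul(16, B)))
Pow(Add(Function('c')(Function('q')(3, -1), 13), -24), 2) = Pow(Add(Add(12, Mul(16, 13)), -24), 2) = Pow(Add(Add(12, 208), -24), 2) = Pow(Add(220, -24), 2) = Pow(196, 2) = 38416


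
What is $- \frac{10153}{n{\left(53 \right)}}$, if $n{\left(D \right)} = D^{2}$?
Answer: $- \frac{10153}{2809} \approx -3.6145$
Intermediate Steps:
$- \frac{10153}{n{\left(53 \right)}} = - \frac{10153}{53^{2}} = - \frac{10153}{2809}$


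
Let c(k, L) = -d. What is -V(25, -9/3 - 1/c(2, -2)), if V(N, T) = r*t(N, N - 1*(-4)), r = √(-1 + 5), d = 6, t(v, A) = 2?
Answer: -4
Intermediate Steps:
r = 2 (r = √4 = 2)
c(k, L) = -6 (c(k, L) = -1*6 = -6)
V(N, T) = 4 (V(N, T) = 2*2 = 4)
-V(25, -9/3 - 1/c(2, -2)) = -1*4 = -4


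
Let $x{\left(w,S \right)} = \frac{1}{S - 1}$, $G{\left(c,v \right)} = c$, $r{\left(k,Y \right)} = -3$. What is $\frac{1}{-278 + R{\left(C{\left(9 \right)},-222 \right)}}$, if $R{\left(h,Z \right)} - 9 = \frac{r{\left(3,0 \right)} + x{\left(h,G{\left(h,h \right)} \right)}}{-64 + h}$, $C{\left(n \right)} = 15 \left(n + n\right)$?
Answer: $- \frac{27707}{7453586} \approx -0.0037173$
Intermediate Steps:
$C{\left(n \right)} = 30 n$ ($C{\left(n \right)} = 15 \cdot 2 n = 30 n$)
$x{\left(w,S \right)} = \frac{1}{-1 + S}$
$R{\left(h,Z \right)} = 9 + \frac{-3 + \frac{1}{-1 + h}}{-64 + h}$
$\frac{1}{-278 + R{\left(C{\left(9 \right)},-222 \right)}} = \frac{1}{-278 + \frac{1 + 3 \left(-1 + 30 \cdot 9\right) \left(-193 + 3 \cdot 30 \cdot 9\right)}{\left(-1 + 30 \cdot 9\right) \left(-64 + 30 \cdot 9\right)}} = \frac{1}{-278 + \frac{1 + 3 \left(-1 + 270\right) \left(-193 + 3 \cdot 270\right)}{\left(-1 + 270\right) \left(-64 + 270\right)}} = \frac{1}{-278 + \frac{1 + 3 \cdot 269 \left(-193 + 810\right)}{269 \cdot 206}} = \frac{1}{-278 + \frac{1}{269} \cdot \frac{1}{206} \left(1 + 3 \cdot 269 \cdot 617\right)} = \frac{1}{-278 + \frac{1}{269} \cdot \frac{1}{206} \left(1 + 497919\right)} = \frac{1}{-278 + \frac{1}{269} \cdot \frac{1}{206} \cdot 497920} = \frac{1}{-278 + \frac{248960}{27707}} = \frac{1}{- \frac{7453586}{27707}} = - \frac{27707}{7453586}$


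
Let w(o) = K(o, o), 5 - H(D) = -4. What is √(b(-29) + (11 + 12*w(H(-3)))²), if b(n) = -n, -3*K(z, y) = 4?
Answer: 3*√6 ≈ 7.3485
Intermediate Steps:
K(z, y) = -4/3 (K(z, y) = -⅓*4 = -4/3)
H(D) = 9 (H(D) = 5 - 1*(-4) = 5 + 4 = 9)
w(o) = -4/3
√(b(-29) + (11 + 12*w(H(-3)))²) = √(-1*(-29) + (11 + 12*(-4/3))²) = √(29 + (11 - 16)²) = √(29 + (-5)²) = √(29 + 25) = √54 = 3*√6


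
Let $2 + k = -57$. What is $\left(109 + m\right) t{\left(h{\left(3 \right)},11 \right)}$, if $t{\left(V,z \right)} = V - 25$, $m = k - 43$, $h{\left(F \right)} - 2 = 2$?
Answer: $-147$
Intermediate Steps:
$k = -59$ ($k = -2 - 57 = -59$)
$h{\left(F \right)} = 4$ ($h{\left(F \right)} = 2 + 2 = 4$)
$m = -102$ ($m = -59 - 43 = -102$)
$t{\left(V,z \right)} = -25 + V$ ($t{\left(V,z \right)} = V - 25 = -25 + V$)
$\left(109 + m\right) t{\left(h{\left(3 \right)},11 \right)} = \left(109 - 102\right) \left(-25 + 4\right) = 7 \left(-21\right) = -147$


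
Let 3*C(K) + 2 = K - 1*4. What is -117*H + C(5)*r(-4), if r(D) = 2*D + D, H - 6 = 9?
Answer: -1751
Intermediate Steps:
H = 15 (H = 6 + 9 = 15)
r(D) = 3*D
C(K) = -2 + K/3 (C(K) = -2/3 + (K - 1*4)/3 = -2/3 + (K - 4)/3 = -2/3 + (-4 + K)/3 = -2/3 + (-4/3 + K/3) = -2 + K/3)
-117*H + C(5)*r(-4) = -117*15 + (-2 + (1/3)*5)*(3*(-4)) = -1755 + (-2 + 5/3)*(-12) = -1755 - 1/3*(-12) = -1755 + 4 = -1751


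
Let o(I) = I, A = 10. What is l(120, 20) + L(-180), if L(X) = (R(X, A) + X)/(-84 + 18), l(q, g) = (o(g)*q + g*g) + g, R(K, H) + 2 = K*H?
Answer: 94051/33 ≈ 2850.0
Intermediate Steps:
R(K, H) = -2 + H*K (R(K, H) = -2 + K*H = -2 + H*K)
l(q, g) = g + g**2 + g*q (l(q, g) = (g*q + g*g) + g = (g*q + g**2) + g = (g**2 + g*q) + g = g + g**2 + g*q)
L(X) = 1/33 - X/6 (L(X) = ((-2 + 10*X) + X)/(-84 + 18) = (-2 + 11*X)/(-66) = (-2 + 11*X)*(-1/66) = 1/33 - X/6)
l(120, 20) + L(-180) = 20*(1 + 20 + 120) + (1/33 - 1/6*(-180)) = 20*141 + (1/33 + 30) = 2820 + 991/33 = 94051/33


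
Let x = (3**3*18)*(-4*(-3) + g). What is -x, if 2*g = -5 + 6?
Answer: -6075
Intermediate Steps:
g = 1/2 (g = (-5 + 6)/2 = (1/2)*1 = 1/2 ≈ 0.50000)
x = 6075 (x = (3**3*18)*(-4*(-3) + 1/2) = (27*18)*(12 + 1/2) = 486*(25/2) = 6075)
-x = -1*6075 = -6075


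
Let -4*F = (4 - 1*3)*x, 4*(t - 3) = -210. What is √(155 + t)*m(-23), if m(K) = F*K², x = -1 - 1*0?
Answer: 529*√422/8 ≈ 1358.4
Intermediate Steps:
t = -99/2 (t = 3 + (¼)*(-210) = 3 - 105/2 = -99/2 ≈ -49.500)
x = -1 (x = -1 + 0 = -1)
F = ¼ (F = -(4 - 1*3)*(-1)/4 = -(4 - 3)*(-1)/4 = -(-1)/4 = -¼*(-1) = ¼ ≈ 0.25000)
m(K) = K²/4
√(155 + t)*m(-23) = √(155 - 99/2)*((¼)*(-23)²) = √(211/2)*((¼)*529) = (√422/2)*(529/4) = 529*√422/8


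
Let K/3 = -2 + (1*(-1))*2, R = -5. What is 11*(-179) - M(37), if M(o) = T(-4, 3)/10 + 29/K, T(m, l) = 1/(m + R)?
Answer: -353983/180 ≈ -1966.6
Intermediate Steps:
T(m, l) = 1/(-5 + m) (T(m, l) = 1/(m - 5) = 1/(-5 + m))
K = -12 (K = 3*(-2 + (1*(-1))*2) = 3*(-2 - 1*2) = 3*(-2 - 2) = 3*(-4) = -12)
M(o) = -437/180 (M(o) = 1/(-5 - 4*10) + 29/(-12) = (1/10)/(-9) + 29*(-1/12) = -1/9*1/10 - 29/12 = -1/90 - 29/12 = -437/180)
11*(-179) - M(37) = 11*(-179) - 1*(-437/180) = -1969 + 437/180 = -353983/180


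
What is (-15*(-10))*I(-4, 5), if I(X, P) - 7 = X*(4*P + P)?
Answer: -13950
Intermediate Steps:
I(X, P) = 7 + 5*P*X (I(X, P) = 7 + X*(4*P + P) = 7 + X*(5*P) = 7 + 5*P*X)
(-15*(-10))*I(-4, 5) = (-15*(-10))*(7 + 5*5*(-4)) = 150*(7 - 100) = 150*(-93) = -13950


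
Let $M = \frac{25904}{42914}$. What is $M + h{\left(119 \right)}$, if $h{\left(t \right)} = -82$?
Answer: $- \frac{1746522}{21457} \approx -81.396$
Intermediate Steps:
$M = \frac{12952}{21457}$ ($M = 25904 \cdot \frac{1}{42914} = \frac{12952}{21457} \approx 0.60363$)
$M + h{\left(119 \right)} = \frac{12952}{21457} - 82 = - \frac{1746522}{21457}$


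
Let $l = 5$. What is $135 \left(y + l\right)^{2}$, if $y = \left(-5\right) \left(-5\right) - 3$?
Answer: $98415$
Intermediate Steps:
$y = 22$ ($y = 25 - 3 = 22$)
$135 \left(y + l\right)^{2} = 135 \left(22 + 5\right)^{2} = 135 \cdot 27^{2} = 135 \cdot 729 = 98415$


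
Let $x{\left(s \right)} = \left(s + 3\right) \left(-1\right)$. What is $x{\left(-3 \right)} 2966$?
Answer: $0$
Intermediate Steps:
$x{\left(s \right)} = -3 - s$ ($x{\left(s \right)} = \left(3 + s\right) \left(-1\right) = -3 - s$)
$x{\left(-3 \right)} 2966 = \left(-3 - -3\right) 2966 = \left(-3 + 3\right) 2966 = 0 \cdot 2966 = 0$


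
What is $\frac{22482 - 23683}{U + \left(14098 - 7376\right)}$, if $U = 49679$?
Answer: $- \frac{1201}{56401} \approx -0.021294$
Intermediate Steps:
$\frac{22482 - 23683}{U + \left(14098 - 7376\right)} = \frac{22482 - 23683}{49679 + \left(14098 - 7376\right)} = - \frac{1201}{49679 + \left(14098 - 7376\right)} = - \frac{1201}{49679 + 6722} = - \frac{1201}{56401}$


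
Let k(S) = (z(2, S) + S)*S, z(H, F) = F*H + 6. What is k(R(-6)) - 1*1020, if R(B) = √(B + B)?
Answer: -1056 + 12*I*√3 ≈ -1056.0 + 20.785*I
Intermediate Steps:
z(H, F) = 6 + F*H
R(B) = √2*√B (R(B) = √(2*B) = √2*√B)
k(S) = S*(6 + 3*S) (k(S) = ((6 + S*2) + S)*S = ((6 + 2*S) + S)*S = (6 + 3*S)*S = S*(6 + 3*S))
k(R(-6)) - 1*1020 = 3*(√2*√(-6))*(2 + √2*√(-6)) - 1*1020 = 3*(√2*(I*√6))*(2 + √2*(I*√6)) - 1020 = 3*(2*I*√3)*(2 + 2*I*√3) - 1020 = 6*I*√3*(2 + 2*I*√3) - 1020 = -1020 + 6*I*√3*(2 + 2*I*√3)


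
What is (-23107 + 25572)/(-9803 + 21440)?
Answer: 2465/11637 ≈ 0.21182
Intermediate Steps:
(-23107 + 25572)/(-9803 + 21440) = 2465/11637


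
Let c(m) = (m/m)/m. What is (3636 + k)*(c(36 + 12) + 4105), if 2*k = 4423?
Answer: 2304394495/96 ≈ 2.4004e+7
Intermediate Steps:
k = 4423/2 (k = (½)*4423 = 4423/2 ≈ 2211.5)
c(m) = 1/m
(3636 + k)*(c(36 + 12) + 4105) = (3636 + 4423/2)*(1/(36 + 12) + 4105) = 11695*(1/48 + 4105)/2 = (11695/2)*(197041/48) = 2304394495/96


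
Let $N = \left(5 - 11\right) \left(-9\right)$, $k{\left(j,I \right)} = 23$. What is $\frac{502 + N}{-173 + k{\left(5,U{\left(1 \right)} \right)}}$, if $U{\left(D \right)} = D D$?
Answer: $- \frac{278}{75} \approx -3.7067$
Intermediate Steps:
$U{\left(D \right)} = D^{2}$
$N = 54$ ($N = \left(-6\right) \left(-9\right) = 54$)
$\frac{502 + N}{-173 + k{\left(5,U{\left(1 \right)} \right)}} = \frac{502 + 54}{-173 + 23} = \frac{556}{-150} = 556 \left(- \frac{1}{150}\right) = - \frac{278}{75}$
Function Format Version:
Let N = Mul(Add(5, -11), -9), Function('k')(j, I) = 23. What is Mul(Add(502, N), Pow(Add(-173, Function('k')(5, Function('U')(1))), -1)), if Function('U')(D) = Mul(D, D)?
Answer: Rational(-278, 75) ≈ -3.7067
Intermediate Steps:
Function('U')(D) = Pow(D, 2)
N = 54 (N = Mul(-6, -9) = 54)
Mul(Add(502, N), Pow(Add(-173, Function('k')(5, Function('U')(1))), -1)) = Mul(Add(502, 54), Pow(Add(-173, 23), -1)) = Mul(556, Pow(-150, -1)) = Mul(556, Rational(-1, 150)) = Rational(-278, 75)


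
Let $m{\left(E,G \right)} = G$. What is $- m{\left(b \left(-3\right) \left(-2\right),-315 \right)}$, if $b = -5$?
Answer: $315$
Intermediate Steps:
$- m{\left(b \left(-3\right) \left(-2\right),-315 \right)} = \left(-1\right) \left(-315\right) = 315$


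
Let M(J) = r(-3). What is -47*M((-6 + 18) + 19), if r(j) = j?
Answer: 141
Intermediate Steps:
M(J) = -3
-47*M((-6 + 18) + 19) = -47*(-3) = 141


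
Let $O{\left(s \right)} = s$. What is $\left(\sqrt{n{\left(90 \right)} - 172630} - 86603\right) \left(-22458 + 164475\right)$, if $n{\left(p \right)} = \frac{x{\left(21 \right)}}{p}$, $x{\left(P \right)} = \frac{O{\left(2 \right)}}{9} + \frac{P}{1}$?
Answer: $-12299098251 + \frac{47339 i \sqrt{1398301090}}{30} \approx -1.2299 \cdot 10^{10} + 5.9006 \cdot 10^{7} i$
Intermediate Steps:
$x{\left(P \right)} = \frac{2}{9} + P$ ($x{\left(P \right)} = \frac{2}{9} + \frac{P}{1} = 2 \cdot \frac{1}{9} + P 1 = \frac{2}{9} + P$)
$n{\left(p \right)} = \frac{191}{9 p}$ ($n{\left(p \right)} = \frac{\frac{2}{9} + 21}{p} = \frac{191}{9 p}$)
$\left(\sqrt{n{\left(90 \right)} - 172630} - 86603\right) \left(-22458 + 164475\right) = \left(\sqrt{\frac{191}{9 \cdot 90} - 172630} - 86603\right) \left(-22458 + 164475\right) = \left(\sqrt{\frac{191}{9} \cdot \frac{1}{90} - 172630} - 86603\right) 142017 = \left(\sqrt{\frac{191}{810} - 172630} - 86603\right) 142017 = \left(\sqrt{- \frac{139830109}{810}} - 86603\right) 142017 = \left(\frac{i \sqrt{1398301090}}{90} - 86603\right) 142017 = \left(-86603 + \frac{i \sqrt{1398301090}}{90}\right) 142017 = -12299098251 + \frac{47339 i \sqrt{1398301090}}{30}$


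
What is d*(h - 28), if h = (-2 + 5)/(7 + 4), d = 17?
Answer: -5185/11 ≈ -471.36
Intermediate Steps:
h = 3/11 ≈ 0.27273
d*(h - 28) = 17*(3/11 - 28) = 17*(-305/11) = -5185/11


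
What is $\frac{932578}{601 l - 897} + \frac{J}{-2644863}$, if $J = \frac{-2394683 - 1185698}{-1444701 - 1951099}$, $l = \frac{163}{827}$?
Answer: $- \frac{108232075532263300649}{90355388656967850} \approx -1197.8$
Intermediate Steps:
$l = \frac{163}{827}$ ($l = 163 \cdot \frac{1}{827} = \frac{163}{827} \approx 0.1971$)
$J = \frac{3580381}{3395800}$ ($J = - \frac{3580381}{-3395800} = \left(-3580381\right) \left(- \frac{1}{3395800}\right) = \frac{3580381}{3395800} \approx 1.0544$)
$\frac{932578}{601 l - 897} + \frac{J}{-2644863} = \frac{932578}{601 \cdot \frac{163}{827} - 897} + \frac{3580381}{3395800 \left(-2644863\right)} = \frac{932578}{\frac{97963}{827} - 897} + \frac{3580381}{3395800} \left(- \frac{1}{2644863}\right) = \frac{932578}{- \frac{643856}{827}} - \frac{3580381}{8981425775400} = 932578 \left(- \frac{827}{643856}\right) - \frac{3580381}{8981425775400} = - \frac{385621003}{321928} - \frac{3580381}{8981425775400} = - \frac{108232075532263300649}{90355388656967850}$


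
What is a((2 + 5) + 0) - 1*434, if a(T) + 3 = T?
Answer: -430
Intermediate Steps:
a(T) = -3 + T
a((2 + 5) + 0) - 1*434 = (-3 + ((2 + 5) + 0)) - 1*434 = (-3 + (7 + 0)) - 434 = (-3 + 7) - 434 = 4 - 434 = -430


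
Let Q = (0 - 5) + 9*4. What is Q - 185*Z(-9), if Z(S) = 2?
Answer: -339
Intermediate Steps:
Q = 31 (Q = -5 + 36 = 31)
Q - 185*Z(-9) = 31 - 185*2 = 31 - 370 = -339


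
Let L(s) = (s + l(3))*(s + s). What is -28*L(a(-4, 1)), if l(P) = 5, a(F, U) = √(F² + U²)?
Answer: -952 - 280*√17 ≈ -2106.5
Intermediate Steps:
L(s) = 2*s*(5 + s) (L(s) = (s + 5)*(s + s) = (5 + s)*(2*s) = 2*s*(5 + s))
-28*L(a(-4, 1)) = -56*√((-4)² + 1²)*(5 + √((-4)² + 1²)) = -56*√(16 + 1)*(5 + √(16 + 1)) = -56*√17*(5 + √17)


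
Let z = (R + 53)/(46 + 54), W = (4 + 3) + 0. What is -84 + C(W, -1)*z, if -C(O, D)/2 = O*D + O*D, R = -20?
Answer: -1869/25 ≈ -74.760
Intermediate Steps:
W = 7 (W = 7 + 0 = 7)
C(O, D) = -4*D*O (C(O, D) = -2*(O*D + O*D) = -2*(D*O + D*O) = -4*D*O)
z = 33/100 (z = (-20 + 53)/(46 + 54) = 33/100 ≈ 0.33000)
-84 + C(W, -1)*z = -84 - 4*(-1)*7*(33/100) = -84 + 28*(33/100) = -84 + 231/25 = -1869/25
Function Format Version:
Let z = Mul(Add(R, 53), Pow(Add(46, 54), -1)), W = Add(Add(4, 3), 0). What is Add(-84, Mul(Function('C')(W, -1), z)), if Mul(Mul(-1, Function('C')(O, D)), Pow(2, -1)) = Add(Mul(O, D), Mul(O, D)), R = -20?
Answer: Rational(-1869, 25) ≈ -74.760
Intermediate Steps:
W = 7 (W = Add(7, 0) = 7)
Function('C')(O, D) = Mul(-4, D, O) (Function('C')(O, D) = Mul(-2, Add(Mul(O, D), Mul(O, D))) = Mul(-2, Add(Mul(D, O), Mul(D, O))) = Mul(-2, Mul(2, D, O)) = Mul(-4, D, O))
z = Rational(33, 100) (z = Mul(Add(-20, 53), Pow(Add(46, 54), -1)) = Mul(33, Pow(100, -1)) = Mul(33, Rational(1, 100)) = Rational(33, 100) ≈ 0.33000)
Add(-84, Mul(Function('C')(W, -1), z)) = Add(-84, Mul(Mul(-4, -1, 7), Rational(33, 100))) = Add(-84, Mul(28, Rational(33, 100))) = Add(-84, Rational(231, 25)) = Rational(-1869, 25)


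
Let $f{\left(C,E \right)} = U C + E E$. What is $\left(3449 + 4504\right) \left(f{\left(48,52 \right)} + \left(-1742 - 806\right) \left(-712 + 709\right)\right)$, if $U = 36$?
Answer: $96040428$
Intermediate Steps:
$f{\left(C,E \right)} = E^{2} + 36 C$ ($f{\left(C,E \right)} = 36 C + E E = 36 C + E^{2} = E^{2} + 36 C$)
$\left(3449 + 4504\right) \left(f{\left(48,52 \right)} + \left(-1742 - 806\right) \left(-712 + 709\right)\right) = \left(3449 + 4504\right) \left(\left(52^{2} + 36 \cdot 48\right) + \left(-1742 - 806\right) \left(-712 + 709\right)\right) = 7953 \left(\left(2704 + 1728\right) - -7644\right) = 7953 \left(4432 + 7644\right) = 7953 \cdot 12076 = 96040428$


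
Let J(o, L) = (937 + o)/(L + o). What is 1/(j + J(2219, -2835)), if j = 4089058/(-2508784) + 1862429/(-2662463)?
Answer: -257162466137192/1916576979105487 ≈ -0.13418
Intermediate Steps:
j = -7779698853095/3339772287496 (j = 4089058*(-1/2508784) + 1862429*(-1/2662463) = -2044529/1254392 - 1862429/2662463 = -7779698853095/3339772287496 ≈ -2.3294)
J(o, L) = (937 + o)/(L + o)
1/(j + J(2219, -2835)) = 1/(-7779698853095/3339772287496 + (937 + 2219)/(-2835 + 2219)) = 1/(-7779698853095/3339772287496 + 3156/(-616)) = 1/(-7779698853095/3339772287496 - 1/616*3156) = 1/(-7779698853095/3339772287496 - 789/154) = 1/(-1916576979105487/257162466137192) = -257162466137192/1916576979105487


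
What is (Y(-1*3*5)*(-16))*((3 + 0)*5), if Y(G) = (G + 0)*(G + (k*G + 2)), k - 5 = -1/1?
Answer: -262800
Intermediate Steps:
k = 4 (k = 5 - 1/1 = 5 - 1*1 = 5 - 1 = 4)
Y(G) = G*(2 + 5*G) (Y(G) = (G + 0)*(G + (4*G + 2)) = G*(G + (2 + 4*G)) = G*(2 + 5*G))
(Y(-1*3*5)*(-16))*((3 + 0)*5) = (((-1*3*5)*(2 + 5*(-1*3*5)))*(-16))*((3 + 0)*5) = (((-3*5)*(2 + 5*(-3*5)))*(-16))*(3*5) = (-15*(2 + 5*(-15))*(-16))*15 = (-15*(2 - 75)*(-16))*15 = (-15*(-73)*(-16))*15 = (1095*(-16))*15 = -17520*15 = -262800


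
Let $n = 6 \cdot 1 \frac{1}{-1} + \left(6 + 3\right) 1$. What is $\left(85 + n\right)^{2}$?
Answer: $7744$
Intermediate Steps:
$n = 3$ ($n = 6 \cdot 1 \left(-1\right) + 9 \cdot 1 = 6 \left(-1\right) + 9 = -6 + 9 = 3$)
$\left(85 + n\right)^{2} = \left(85 + 3\right)^{2} = 88^{2} = 7744$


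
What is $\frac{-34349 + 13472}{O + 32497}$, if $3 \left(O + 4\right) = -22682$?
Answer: $- \frac{62631}{74797} \approx -0.83735$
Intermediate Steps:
$O = - \frac{22694}{3}$ ($O = -4 + \frac{1}{3} \left(-22682\right) = -4 - \frac{22682}{3} = - \frac{22694}{3} \approx -7564.7$)
$\frac{-34349 + 13472}{O + 32497} = \frac{-34349 + 13472}{- \frac{22694}{3} + 32497} = - \frac{20877}{\frac{74797}{3}} = \left(-20877\right) \frac{3}{74797} = - \frac{62631}{74797}$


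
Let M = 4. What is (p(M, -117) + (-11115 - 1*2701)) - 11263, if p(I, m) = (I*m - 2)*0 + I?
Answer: -25075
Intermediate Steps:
p(I, m) = I (p(I, m) = (-2 + I*m)*0 + I = 0 + I = I)
(p(M, -117) + (-11115 - 1*2701)) - 11263 = (4 + (-11115 - 1*2701)) - 11263 = (4 + (-11115 - 2701)) - 11263 = (4 - 13816) - 11263 = -13812 - 11263 = -25075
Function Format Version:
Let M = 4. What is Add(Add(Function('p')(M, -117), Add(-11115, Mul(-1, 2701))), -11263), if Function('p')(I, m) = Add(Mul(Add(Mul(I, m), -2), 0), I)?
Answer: -25075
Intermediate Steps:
Function('p')(I, m) = I (Function('p')(I, m) = Add(Mul(Add(-2, Mul(I, m)), 0), I) = Add(0, I) = I)
Add(Add(Function('p')(M, -117), Add(-11115, Mul(-1, 2701))), -11263) = Add(Add(4, Add(-11115, Mul(-1, 2701))), -11263) = Add(Add(4, Add(-11115, -2701)), -11263) = Add(Add(4, -13816), -11263) = Add(-13812, -11263) = -25075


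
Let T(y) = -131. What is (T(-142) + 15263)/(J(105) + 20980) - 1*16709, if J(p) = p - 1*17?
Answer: -88002520/5267 ≈ -16708.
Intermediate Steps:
J(p) = -17 + p (J(p) = p - 17 = -17 + p)
(T(-142) + 15263)/(J(105) + 20980) - 1*16709 = (-131 + 15263)/((-17 + 105) + 20980) - 1*16709 = 15132/(88 + 20980) - 16709 = 15132/21068 - 16709 = 15132*(1/21068) - 16709 = 3783/5267 - 16709 = -88002520/5267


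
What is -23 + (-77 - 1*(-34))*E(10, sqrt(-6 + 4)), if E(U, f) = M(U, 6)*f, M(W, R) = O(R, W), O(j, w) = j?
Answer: -23 - 258*I*sqrt(2) ≈ -23.0 - 364.87*I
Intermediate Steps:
M(W, R) = R
E(U, f) = 6*f
-23 + (-77 - 1*(-34))*E(10, sqrt(-6 + 4)) = -23 + (-77 - 1*(-34))*(6*sqrt(-6 + 4)) = -23 + (-77 + 34)*(6*sqrt(-2)) = -23 - 258*I*sqrt(2)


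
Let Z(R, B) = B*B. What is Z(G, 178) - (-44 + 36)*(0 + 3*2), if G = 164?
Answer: 31732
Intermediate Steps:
Z(R, B) = B²
Z(G, 178) - (-44 + 36)*(0 + 3*2) = 178² - (-44 + 36)*(0 + 3*2) = 31684 - (-8)*(0 + 6) = 31684 - (-8)*6 = 31684 - 1*(-48) = 31684 + 48 = 31732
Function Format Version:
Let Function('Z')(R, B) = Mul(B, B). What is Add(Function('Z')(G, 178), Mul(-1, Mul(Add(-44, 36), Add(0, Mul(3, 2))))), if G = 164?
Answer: 31732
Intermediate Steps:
Function('Z')(R, B) = Pow(B, 2)
Add(Function('Z')(G, 178), Mul(-1, Mul(Add(-44, 36), Add(0, Mul(3, 2))))) = Add(Pow(178, 2), Mul(-1, Mul(Add(-44, 36), Add(0, Mul(3, 2))))) = Add(31684, Mul(-1, Mul(-8, Add(0, 6)))) = Add(31684, Mul(-1, Mul(-8, 6))) = Add(31684, Mul(-1, -48)) = Add(31684, 48) = 31732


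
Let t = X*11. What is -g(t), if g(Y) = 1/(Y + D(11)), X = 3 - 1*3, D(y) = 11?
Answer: -1/11 ≈ -0.090909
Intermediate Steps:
X = 0 (X = 3 - 3 = 0)
t = 0 (t = 0*11 = 0)
g(Y) = 1/(11 + Y) (g(Y) = 1/(Y + 11) = 1/(11 + Y))
-g(t) = -1/(11 + 0) = -1/11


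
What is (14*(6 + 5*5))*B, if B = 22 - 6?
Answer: 6944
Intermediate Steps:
B = 16
(14*(6 + 5*5))*B = (14*(6 + 5*5))*16 = (14*(6 + 25))*16 = (14*31)*16 = 434*16 = 6944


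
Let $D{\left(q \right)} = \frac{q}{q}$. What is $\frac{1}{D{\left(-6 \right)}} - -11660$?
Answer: $11661$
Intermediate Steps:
$D{\left(q \right)} = 1$
$\frac{1}{D{\left(-6 \right)}} - -11660 = 1^{-1} - -11660 = 1 + 11660 = 11661$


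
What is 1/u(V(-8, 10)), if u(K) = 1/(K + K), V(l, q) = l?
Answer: -16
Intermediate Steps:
u(K) = 1/(2*K)
1/u(V(-8, 10)) = 1/((1/2)/(-8)) = 1/((1/2)*(-1/8)) = 1/(-1/16) = -16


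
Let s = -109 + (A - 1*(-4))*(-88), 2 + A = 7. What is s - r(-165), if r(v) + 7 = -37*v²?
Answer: 1006431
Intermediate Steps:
A = 5 (A = -2 + 7 = 5)
r(v) = -7 - 37*v²
s = -901 (s = -109 + (5 - 1*(-4))*(-88) = -109 + (5 + 4)*(-88) = -109 + 9*(-88) = -109 - 792 = -901)
s - r(-165) = -901 - (-7 - 37*(-165)²) = -901 - (-7 - 37*27225) = -901 - (-7 - 1007325) = -901 - 1*(-1007332) = -901 + 1007332 = 1006431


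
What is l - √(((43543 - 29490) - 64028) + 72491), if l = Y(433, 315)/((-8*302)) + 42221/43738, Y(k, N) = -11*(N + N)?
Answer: 101277569/26417752 - 2*√5629 ≈ -146.22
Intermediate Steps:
Y(k, N) = -22*N
l = 101277569/26417752 (l = (-22*315)/((-8*302)) + 42221/43738 = -6930/(-2416) + 42221*(1/43738) = -6930*(-1/2416) + 42221/43738 = 3465/1208 + 42221/43738 = 101277569/26417752 ≈ 3.8337)
l - √(((43543 - 29490) - 64028) + 72491) = 101277569/26417752 - √(((43543 - 29490) - 64028) + 72491) = 101277569/26417752 - √((14053 - 64028) + 72491) = 101277569/26417752 - √(-49975 + 72491) = 101277569/26417752 - √22516 = 101277569/26417752 - 2*√5629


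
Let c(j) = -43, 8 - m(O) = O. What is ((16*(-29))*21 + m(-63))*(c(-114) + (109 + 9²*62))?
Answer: -49216224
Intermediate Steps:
m(O) = 8 - O
((16*(-29))*21 + m(-63))*(c(-114) + (109 + 9²*62)) = ((16*(-29))*21 + (8 - 1*(-63)))*(-43 + (109 + 9²*62)) = (-464*21 + (8 + 63))*(-43 + (109 + 81*62)) = (-9744 + 71)*(-43 + (109 + 5022)) = -9673*(-43 + 5131) = -9673*5088 = -49216224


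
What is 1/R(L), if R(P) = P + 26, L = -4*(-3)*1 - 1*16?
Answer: 1/22 ≈ 0.045455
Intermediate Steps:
L = -4 (L = 12*1 - 16 = 12 - 16 = -4)
R(P) = 26 + P
1/R(L) = 1/(26 - 4) = 1/22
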